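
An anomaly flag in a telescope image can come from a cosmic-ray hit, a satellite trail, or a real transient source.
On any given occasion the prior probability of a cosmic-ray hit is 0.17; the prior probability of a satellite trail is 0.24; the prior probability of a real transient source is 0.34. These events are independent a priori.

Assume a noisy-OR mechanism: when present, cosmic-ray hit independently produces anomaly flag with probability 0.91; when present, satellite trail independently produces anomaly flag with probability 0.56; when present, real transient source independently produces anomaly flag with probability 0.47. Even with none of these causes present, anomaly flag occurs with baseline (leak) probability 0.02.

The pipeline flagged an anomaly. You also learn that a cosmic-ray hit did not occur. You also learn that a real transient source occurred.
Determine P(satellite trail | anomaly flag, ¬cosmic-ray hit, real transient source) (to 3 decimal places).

P(satellite trail | anomaly flag, ¬cosmic-ray hit, real transient source) ≈ 0.336

Under noisy-OR, P(anomaly flag | causes) = 1 − (1−0.02)·∏(1−qᵢ) over the active causes.
P(anomaly flag | ¬cosmic-ray hit, real transient source) = 0.4806×0.76 + 0.771464×0.24 = 0.365256 + 0.185151 = 0.550407
Of this, 0.185151 comes from 0.771464×0.24 (the satellite trail=true cases).
P(satellite trail | anomaly flag, ¬cosmic-ray hit, real transient source) = 0.185151 / 0.550407 ≈ 0.336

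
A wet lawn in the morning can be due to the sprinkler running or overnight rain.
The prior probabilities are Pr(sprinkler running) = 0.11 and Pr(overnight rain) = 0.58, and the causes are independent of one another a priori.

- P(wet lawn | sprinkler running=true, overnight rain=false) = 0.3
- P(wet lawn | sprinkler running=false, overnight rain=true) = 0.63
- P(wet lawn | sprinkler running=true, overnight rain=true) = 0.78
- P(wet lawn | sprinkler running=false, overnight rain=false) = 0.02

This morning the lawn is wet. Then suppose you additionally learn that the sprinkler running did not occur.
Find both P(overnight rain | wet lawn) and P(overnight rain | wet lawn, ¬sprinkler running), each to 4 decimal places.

P(overnight rain | wet lawn) ≈ 0.9462; P(overnight rain | wet lawn, ¬sprinkler running) ≈ 0.9775

Weight on overnight rain=true, given the evidence: 0.325206 + 0.049764 = 0.374970
The normalizing constant is 0.02×0.89×0.42 + 0.63×0.89×0.58 + 0.3×0.11×0.42 + 0.78×0.11×0.58 = 0.396306
P(overnight rain | wet lawn) = 0.374970/0.396306 ≈ 0.9462

Now condition on the additional information:
P(wet lawn | ¬sprinkler running) = 0.02·0.42 + 0.63·0.58 = 0.008400 + 0.365400 = 0.373800
Of this, 0.365400 comes from 0.63·0.58 (the overnight rain=true cases).
P(overnight rain | wet lawn, ¬sprinkler running) = 0.365400 / 0.373800 ≈ 0.9775
Ruling out sprinkler running raises the posterior on overnight rain — the flip side of explaining away.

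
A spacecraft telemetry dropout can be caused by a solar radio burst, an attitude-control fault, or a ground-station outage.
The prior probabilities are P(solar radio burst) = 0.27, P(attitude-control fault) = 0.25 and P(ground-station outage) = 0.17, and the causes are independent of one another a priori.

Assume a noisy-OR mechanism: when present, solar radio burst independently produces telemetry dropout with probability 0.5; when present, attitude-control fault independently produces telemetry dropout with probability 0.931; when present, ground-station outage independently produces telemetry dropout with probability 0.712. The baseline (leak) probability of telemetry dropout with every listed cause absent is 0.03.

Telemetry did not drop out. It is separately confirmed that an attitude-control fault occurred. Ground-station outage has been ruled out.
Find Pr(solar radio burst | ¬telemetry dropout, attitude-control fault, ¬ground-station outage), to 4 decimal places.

Pr(solar radio burst | ¬telemetry dropout, attitude-control fault, ¬ground-station outage) ≈ 0.1561

Under noisy-OR, P(telemetry dropout | causes) = 1 − (1−0.03)·∏(1−qᵢ) over the active causes.
Enumerate both values of solar radio burst and weight by the priors:
  P(¬telemetry dropout | attitude-control fault, ¬ground-station outage) = 0.06693*0.73 + 0.033465*0.27
        = 0.048859 + 0.009036 = 0.057895
Keeping only the solar radio burst-present terms gives 0.009036, so
  P(solar radio burst | ¬telemetry dropout, attitude-control fault, ¬ground-station outage) = 0.009036 / 0.057895 ≈ 0.1561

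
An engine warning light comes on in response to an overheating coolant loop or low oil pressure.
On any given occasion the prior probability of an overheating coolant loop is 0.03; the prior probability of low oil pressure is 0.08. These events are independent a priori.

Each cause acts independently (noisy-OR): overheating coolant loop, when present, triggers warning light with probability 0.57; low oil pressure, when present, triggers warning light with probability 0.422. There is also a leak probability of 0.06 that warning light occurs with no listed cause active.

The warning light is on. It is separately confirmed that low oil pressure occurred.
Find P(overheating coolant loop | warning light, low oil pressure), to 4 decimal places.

Under noisy-OR, P(warning light | causes) = 1 − (1−0.06)·∏(1−qᵢ) over the active causes.
Weight on overheating coolant loop=true, given the evidence: 0.766372×0.03 = 0.022991
Denominator P(warning light | low oil pressure): 0.45668×0.97 + 0.766372×0.03 = 0.465971
Posterior = 0.022991 / 0.465971 ≈ 0.0493

P(overheating coolant loop | warning light, low oil pressure) ≈ 0.0493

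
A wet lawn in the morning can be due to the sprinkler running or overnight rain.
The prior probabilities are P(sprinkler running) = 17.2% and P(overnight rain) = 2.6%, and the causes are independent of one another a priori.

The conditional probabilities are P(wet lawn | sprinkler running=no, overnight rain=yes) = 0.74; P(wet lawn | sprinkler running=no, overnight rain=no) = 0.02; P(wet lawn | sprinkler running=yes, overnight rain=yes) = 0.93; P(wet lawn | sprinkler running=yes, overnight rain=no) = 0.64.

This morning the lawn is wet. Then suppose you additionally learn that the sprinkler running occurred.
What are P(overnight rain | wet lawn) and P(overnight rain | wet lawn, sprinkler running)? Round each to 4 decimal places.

Sum P(wet lawn|·) weighted by the priors over the 4 (sprinkler running, overnight rain) configurations:
  P(wet lawn) = 0.02·0.828·0.974 + 0.74·0.828·0.026 + 0.64·0.172·0.974 + 0.93·0.172·0.026
        = 0.016129 + 0.015931 + 0.107218 + 0.004159 = 0.143437
The terms with overnight rain present sum to 0.020090, so
  P(overnight rain | wet lawn) = 0.020090 / 0.143437 ≈ 0.1401

Now condition on the additional information:
P(wet lawn | sprinkler running) = 0.64·0.974 + 0.93·0.026 = 0.623360 + 0.024180 = 0.647540
The overnight rain-present share is 0.93·0.026 = 0.024180.
So P(overnight rain | wet lawn, sprinkler running) = 0.024180/0.647540 ≈ 0.0373.

P(overnight rain | wet lawn) ≈ 0.1401; P(overnight rain | wet lawn, sprinkler running) ≈ 0.0373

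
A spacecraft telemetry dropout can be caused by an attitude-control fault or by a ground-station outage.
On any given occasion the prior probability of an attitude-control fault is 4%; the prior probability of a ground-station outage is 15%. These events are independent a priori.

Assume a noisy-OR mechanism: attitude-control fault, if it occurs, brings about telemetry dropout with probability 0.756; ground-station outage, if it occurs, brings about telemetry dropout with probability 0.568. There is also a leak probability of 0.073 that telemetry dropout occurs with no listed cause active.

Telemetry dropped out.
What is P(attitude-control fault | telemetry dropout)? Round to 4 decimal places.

P(attitude-control fault | telemetry dropout) ≈ 0.1786

Under noisy-OR, P(telemetry dropout | causes) = 1 − (1−0.073)·∏(1−qᵢ) over the active causes.
Sum P(telemetry dropout|·) weighted by the priors over the 4 (attitude-control fault, ground-station outage) configurations:
  P(telemetry dropout) = 0.073*0.96*0.85 + 0.599536*0.96*0.15 + 0.773812*0.04*0.85 + 0.902287*0.04*0.15
        = 0.059568 + 0.086333 + 0.026310 + 0.005414 = 0.177625
The terms with attitude-control fault present sum to 0.031724, so
  P(attitude-control fault | telemetry dropout) = 0.031724 / 0.177625 ≈ 0.1786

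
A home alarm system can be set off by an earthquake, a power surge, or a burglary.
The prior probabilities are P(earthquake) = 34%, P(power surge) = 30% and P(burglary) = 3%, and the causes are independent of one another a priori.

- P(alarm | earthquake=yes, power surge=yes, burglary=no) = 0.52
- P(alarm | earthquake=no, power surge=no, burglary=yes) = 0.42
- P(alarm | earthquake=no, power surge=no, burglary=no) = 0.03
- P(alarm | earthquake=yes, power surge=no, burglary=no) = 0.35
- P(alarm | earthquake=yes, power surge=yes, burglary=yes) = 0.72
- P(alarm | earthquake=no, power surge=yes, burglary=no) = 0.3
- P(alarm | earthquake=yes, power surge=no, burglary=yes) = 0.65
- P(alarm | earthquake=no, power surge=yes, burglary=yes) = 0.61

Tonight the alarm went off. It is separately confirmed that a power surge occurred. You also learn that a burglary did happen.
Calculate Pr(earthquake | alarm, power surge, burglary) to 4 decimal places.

Pr(earthquake | alarm, power surge, burglary) ≈ 0.3781

For the numerator, keep only earthquake=true terms: 0.72*0.34 = 0.244800
Normalizer over all consistent configurations: 0.61*0.66 + 0.72*0.34 = 0.647400
P(earthquake | alarm, power surge, burglary) = 0.244800/0.647400 ≈ 0.3781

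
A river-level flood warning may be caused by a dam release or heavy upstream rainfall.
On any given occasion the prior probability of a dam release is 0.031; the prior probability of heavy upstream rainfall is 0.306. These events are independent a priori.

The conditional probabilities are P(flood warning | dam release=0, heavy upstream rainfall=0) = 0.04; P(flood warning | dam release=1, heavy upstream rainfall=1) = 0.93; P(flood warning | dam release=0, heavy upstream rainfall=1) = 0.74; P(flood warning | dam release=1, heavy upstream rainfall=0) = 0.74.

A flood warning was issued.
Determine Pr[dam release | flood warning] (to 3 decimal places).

Pr[dam release | flood warning] ≈ 0.091

Numerator (weight on configurations with dam release): 0.015920 + 0.008822 = 0.024742
Denominator P(flood warning): 0.04·0.969·0.694 + 0.74·0.969·0.306 + 0.74·0.031·0.694 + 0.93·0.031·0.306 = 0.271061
P(dam release | flood warning) = 0.024742/0.271061 ≈ 0.091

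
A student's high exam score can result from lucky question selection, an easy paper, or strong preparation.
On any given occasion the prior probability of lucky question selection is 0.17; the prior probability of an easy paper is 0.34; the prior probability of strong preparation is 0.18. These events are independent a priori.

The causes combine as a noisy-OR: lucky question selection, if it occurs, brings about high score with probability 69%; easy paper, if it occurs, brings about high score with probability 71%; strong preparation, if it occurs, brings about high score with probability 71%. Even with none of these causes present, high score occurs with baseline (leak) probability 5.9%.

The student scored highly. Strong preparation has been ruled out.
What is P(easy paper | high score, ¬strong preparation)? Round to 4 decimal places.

Under noisy-OR, P(high score | causes) = 1 − (1−0.059)·∏(1−qᵢ) over the active causes.
P(high score | ¬strong preparation) = 0.059·0.83·0.66 + 0.72711·0.83·0.34 + 0.70829·0.17·0.66 + 0.915404·0.17·0.34 = 0.032320 + 0.205190 + 0.079470 + 0.052910 = 0.369890
The easy paper-present share is 0.205190 + 0.052910 = 0.258100.
P(easy paper | high score, ¬strong preparation) = 0.258100 / 0.369890 ≈ 0.6978

P(easy paper | high score, ¬strong preparation) ≈ 0.6978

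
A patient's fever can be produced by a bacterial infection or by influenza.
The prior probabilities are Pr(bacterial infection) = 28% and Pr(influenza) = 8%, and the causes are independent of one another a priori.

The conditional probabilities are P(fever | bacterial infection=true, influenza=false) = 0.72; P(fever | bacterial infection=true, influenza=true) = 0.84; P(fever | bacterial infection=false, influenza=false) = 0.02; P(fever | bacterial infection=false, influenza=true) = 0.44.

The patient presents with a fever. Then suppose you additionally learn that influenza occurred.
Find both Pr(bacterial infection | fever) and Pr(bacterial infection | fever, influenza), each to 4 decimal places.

For the numerator, keep only bacterial infection=true terms: 0.185472 + 0.018816 = 0.204288
The normalizing constant is 0.02·0.72·0.92 + 0.44·0.72·0.08 + 0.72·0.28·0.92 + 0.84·0.28·0.08 = 0.242880
Posterior = 0.204288 / 0.242880 ≈ 0.8411

Now condition on the additional information:
P(fever | influenza) = 0.44×0.72 + 0.84×0.28 = 0.316800 + 0.235200 = 0.552000
The bacterial infection-present share is 0.84×0.28 = 0.235200.
So P(bacterial infection | fever, influenza) = 0.235200/0.552000 ≈ 0.4261.
— influenza explains away the evidence for bacterial infection.

Pr(bacterial infection | fever) ≈ 0.8411; Pr(bacterial infection | fever, influenza) ≈ 0.4261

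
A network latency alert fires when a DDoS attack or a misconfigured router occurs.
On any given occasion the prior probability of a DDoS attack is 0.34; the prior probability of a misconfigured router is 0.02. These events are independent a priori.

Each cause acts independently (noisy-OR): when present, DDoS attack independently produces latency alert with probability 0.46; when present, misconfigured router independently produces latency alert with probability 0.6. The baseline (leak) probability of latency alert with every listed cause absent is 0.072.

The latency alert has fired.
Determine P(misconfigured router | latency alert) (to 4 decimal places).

P(misconfigured router | latency alert) ≈ 0.0606

Under noisy-OR, P(latency alert | causes) = 1 − (1−0.072)·∏(1−qᵢ) over the active causes.
Enumerate the 4 (DDoS attack, misconfigured router) configurations and weight by the priors:
  P(latency alert) = 0.072×0.66×0.98 + 0.6288×0.66×0.02 + 0.49888×0.34×0.98 + 0.799552×0.34×0.02
        = 0.046570 + 0.008300 + 0.166227 + 0.005437 = 0.226534
Keeping only the misconfigured router-present terms gives 0.013737, so
  P(misconfigured router | latency alert) = 0.013737 / 0.226534 ≈ 0.0606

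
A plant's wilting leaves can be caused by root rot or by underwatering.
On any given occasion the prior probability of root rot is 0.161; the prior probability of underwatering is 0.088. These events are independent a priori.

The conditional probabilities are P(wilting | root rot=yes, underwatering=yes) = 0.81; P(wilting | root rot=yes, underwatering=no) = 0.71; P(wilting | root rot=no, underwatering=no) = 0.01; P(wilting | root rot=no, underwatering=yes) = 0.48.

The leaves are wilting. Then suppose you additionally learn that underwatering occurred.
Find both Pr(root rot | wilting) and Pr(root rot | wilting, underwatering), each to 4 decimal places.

P(wilting) = 0.01*0.839*0.912 + 0.48*0.839*0.088 + 0.71*0.161*0.912 + 0.81*0.161*0.088 = 0.007652 + 0.035439 + 0.104251 + 0.011476 = 0.158818
Of this, 0.115727 comes from 0.104251 + 0.011476 (the root rot=true cases).
P(root rot | wilting) = 0.115727 / 0.158818 ≈ 0.7287

Now condition on the additional information:
P(wilting | underwatering) = 0.48×0.839 + 0.81×0.161 = 0.402720 + 0.130410 = 0.533130
Of this, 0.130410 comes from 0.81×0.161 (the root rot=true cases).
So P(root rot | wilting, underwatering) = 0.130410/0.533130 ≈ 0.2446.
— underwatering explains away the evidence for root rot.

Pr(root rot | wilting) ≈ 0.7287; Pr(root rot | wilting, underwatering) ≈ 0.2446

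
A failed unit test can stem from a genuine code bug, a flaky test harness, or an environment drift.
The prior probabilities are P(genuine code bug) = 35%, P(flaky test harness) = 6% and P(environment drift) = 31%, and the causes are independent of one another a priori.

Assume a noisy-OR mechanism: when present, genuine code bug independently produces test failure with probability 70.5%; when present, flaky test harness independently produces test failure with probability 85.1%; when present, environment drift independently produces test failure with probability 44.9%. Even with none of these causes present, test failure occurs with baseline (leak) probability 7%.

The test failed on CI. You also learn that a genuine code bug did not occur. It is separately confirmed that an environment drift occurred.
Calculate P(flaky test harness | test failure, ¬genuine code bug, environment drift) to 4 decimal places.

P(flaky test harness | test failure, ¬genuine code bug, environment drift) ≈ 0.1079

Under noisy-OR, P(test failure | causes) = 1 − (1−0.07)·∏(1−qᵢ) over the active causes.
For the numerator, keep only flaky test harness=true terms: 0.923648*0.06 = 0.055419
Normalizer over all consistent configurations: 0.48757*0.94 + 0.923648*0.06 = 0.513735
P(flaky test harness | test failure, ¬genuine code bug, environment drift) = 0.055419/0.513735 ≈ 0.1079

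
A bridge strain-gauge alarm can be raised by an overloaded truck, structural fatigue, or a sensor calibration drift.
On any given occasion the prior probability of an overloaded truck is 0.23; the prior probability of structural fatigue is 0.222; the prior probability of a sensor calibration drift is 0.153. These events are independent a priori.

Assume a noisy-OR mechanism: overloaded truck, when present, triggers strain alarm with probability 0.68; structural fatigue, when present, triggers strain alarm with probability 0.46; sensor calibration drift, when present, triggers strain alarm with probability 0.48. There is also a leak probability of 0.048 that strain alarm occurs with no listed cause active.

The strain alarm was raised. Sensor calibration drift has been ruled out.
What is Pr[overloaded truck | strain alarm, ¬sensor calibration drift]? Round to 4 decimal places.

Under noisy-OR, P(strain alarm | causes) = 1 − (1−0.048)·∏(1−qᵢ) over the active causes.
P(strain alarm | ¬sensor calibration drift) = 0.048·0.77·0.778 + 0.48592·0.77·0.222 + 0.69536·0.23·0.778 + 0.835494·0.23·0.222 = 0.028755 + 0.083063 + 0.124428 + 0.042660 = 0.278906
Of this, 0.167088 comes from 0.124428 + 0.042660 (the overloaded truck=true cases).
Hence the posterior is 0.167088/0.278906 ≈ 0.5991.

Pr[overloaded truck | strain alarm, ¬sensor calibration drift] ≈ 0.5991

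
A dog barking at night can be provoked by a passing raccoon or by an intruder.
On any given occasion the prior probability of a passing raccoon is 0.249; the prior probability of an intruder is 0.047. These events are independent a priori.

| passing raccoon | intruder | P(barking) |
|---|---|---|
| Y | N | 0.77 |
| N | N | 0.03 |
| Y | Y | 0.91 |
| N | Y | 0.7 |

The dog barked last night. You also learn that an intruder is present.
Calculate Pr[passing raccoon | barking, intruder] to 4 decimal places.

For the numerator, keep only passing raccoon=true terms: 0.91·0.249 = 0.226590
Normalizer over all consistent configurations: 0.7·0.751 + 0.91·0.249 = 0.752290
Posterior = 0.226590 / 0.752290 ≈ 0.3012

Pr[passing raccoon | barking, intruder] ≈ 0.3012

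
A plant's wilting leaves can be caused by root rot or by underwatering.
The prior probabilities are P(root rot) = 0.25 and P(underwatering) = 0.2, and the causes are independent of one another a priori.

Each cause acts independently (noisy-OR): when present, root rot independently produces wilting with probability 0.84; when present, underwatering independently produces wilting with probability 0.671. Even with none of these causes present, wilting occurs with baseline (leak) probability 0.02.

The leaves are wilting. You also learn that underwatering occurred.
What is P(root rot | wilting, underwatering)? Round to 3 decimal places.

Under noisy-OR, P(wilting | causes) = 1 − (1−0.02)·∏(1−qᵢ) over the active causes.
P(wilting | underwatering) = 0.67758×0.75 + 0.948413×0.25 = 0.508185 + 0.237103 = 0.745288
Restricting to configurations with root rot present: 0.948413×0.25 = 0.237103.
Hence the posterior is 0.237103/0.745288 ≈ 0.318.

P(root rot | wilting, underwatering) ≈ 0.318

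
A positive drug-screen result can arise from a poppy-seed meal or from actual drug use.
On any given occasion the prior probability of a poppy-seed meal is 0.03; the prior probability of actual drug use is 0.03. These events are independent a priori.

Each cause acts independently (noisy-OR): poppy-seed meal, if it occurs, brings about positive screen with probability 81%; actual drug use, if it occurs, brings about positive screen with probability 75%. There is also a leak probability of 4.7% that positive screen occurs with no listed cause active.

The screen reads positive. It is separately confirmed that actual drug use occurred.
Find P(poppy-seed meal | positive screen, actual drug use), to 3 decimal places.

P(poppy-seed meal | positive screen, actual drug use) ≈ 0.037

Under noisy-OR, P(positive screen | causes) = 1 − (1−0.047)·∏(1−qᵢ) over the active causes.
P(positive screen | actual drug use) = 0.76175×0.97 + 0.954732×0.03 = 0.738897 + 0.028642 = 0.767539
The poppy-seed meal-present share is 0.954732×0.03 = 0.028642.
P(poppy-seed meal | positive screen, actual drug use) = 0.028642 / 0.767539 ≈ 0.037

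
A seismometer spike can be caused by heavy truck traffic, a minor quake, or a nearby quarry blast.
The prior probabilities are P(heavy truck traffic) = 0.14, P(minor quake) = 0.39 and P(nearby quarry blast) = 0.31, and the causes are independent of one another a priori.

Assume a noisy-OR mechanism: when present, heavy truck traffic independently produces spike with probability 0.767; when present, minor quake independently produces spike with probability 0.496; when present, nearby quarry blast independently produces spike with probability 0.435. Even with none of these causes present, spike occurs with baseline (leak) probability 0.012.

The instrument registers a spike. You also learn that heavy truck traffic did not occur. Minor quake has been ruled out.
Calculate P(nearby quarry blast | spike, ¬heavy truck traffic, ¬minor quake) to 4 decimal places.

P(nearby quarry blast | spike, ¬heavy truck traffic, ¬minor quake) ≈ 0.9430

Under noisy-OR, P(spike | causes) = 1 − (1−0.012)·∏(1−qᵢ) over the active causes.
Sum P(spike|·) weighted by the priors over both values of nearby quarry blast:
  P(spike | ¬heavy truck traffic, ¬minor quake) = 0.012*0.69 + 0.44178*0.31
        = 0.008280 + 0.136952 = 0.145232
The terms with nearby quarry blast present sum to 0.136952, so
  P(nearby quarry blast | spike, ¬heavy truck traffic, ¬minor quake) = 0.136952 / 0.145232 ≈ 0.9430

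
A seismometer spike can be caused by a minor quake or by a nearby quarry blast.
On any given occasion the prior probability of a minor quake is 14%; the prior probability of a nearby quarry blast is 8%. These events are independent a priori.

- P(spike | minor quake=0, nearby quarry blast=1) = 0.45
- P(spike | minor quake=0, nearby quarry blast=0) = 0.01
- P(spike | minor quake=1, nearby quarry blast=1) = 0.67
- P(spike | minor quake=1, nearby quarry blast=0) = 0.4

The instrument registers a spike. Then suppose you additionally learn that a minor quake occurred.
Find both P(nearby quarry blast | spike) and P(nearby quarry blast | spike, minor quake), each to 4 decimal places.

By total probability over the 4 (minor quake, nearby quarry blast) configurations:
  P(spike) = 0.01·0.86·0.92 + 0.45·0.86·0.08 + 0.4·0.14·0.92 + 0.67·0.14·0.08
        = 0.007912 + 0.030960 + 0.051520 + 0.007504 = 0.097896
Configurations with nearby quarry blast contribute 0.038464, so
  P(nearby quarry blast | spike) = 0.038464 / 0.097896 ≈ 0.3929

Now also conditioning on minor quake=true:
Enumerate both values of nearby quarry blast and weight by the priors:
  P(spike | minor quake) = 0.4×0.92 + 0.67×0.08
        = 0.368000 + 0.053600 = 0.421600
The terms with nearby quarry blast present sum to 0.053600, so
  P(nearby quarry blast | spike, minor quake) = 0.053600 / 0.421600 ≈ 0.1271

P(nearby quarry blast | spike) ≈ 0.3929; P(nearby quarry blast | spike, minor quake) ≈ 0.1271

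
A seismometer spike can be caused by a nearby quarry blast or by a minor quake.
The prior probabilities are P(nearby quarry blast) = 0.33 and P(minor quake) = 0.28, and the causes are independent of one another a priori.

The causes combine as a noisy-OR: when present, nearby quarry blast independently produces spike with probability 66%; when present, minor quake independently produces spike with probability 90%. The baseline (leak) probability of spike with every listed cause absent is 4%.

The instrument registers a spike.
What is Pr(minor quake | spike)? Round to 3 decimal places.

Under noisy-OR, P(spike | causes) = 1 − (1−0.04)·∏(1−qᵢ) over the active causes.
Numerator (weight on configurations with minor quake): 0.169590 + 0.089384 = 0.258974
Normalizer over all consistent configurations: 0.04·0.67·0.72 + 0.904·0.67·0.28 + 0.6736·0.33·0.72 + 0.96736·0.33·0.28 = 0.438317
P(minor quake | spike) = 0.258974/0.438317 ≈ 0.591

Pr(minor quake | spike) ≈ 0.591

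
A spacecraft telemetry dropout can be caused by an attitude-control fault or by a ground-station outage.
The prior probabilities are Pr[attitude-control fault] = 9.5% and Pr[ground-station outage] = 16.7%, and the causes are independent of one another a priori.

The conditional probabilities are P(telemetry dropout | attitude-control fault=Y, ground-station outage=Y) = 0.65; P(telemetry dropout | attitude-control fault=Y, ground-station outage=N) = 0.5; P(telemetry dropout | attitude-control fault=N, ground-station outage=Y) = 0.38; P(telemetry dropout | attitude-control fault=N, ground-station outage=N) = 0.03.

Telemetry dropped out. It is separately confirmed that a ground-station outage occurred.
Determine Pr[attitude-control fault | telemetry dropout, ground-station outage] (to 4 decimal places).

Pr[attitude-control fault | telemetry dropout, ground-station outage] ≈ 0.1522

P(telemetry dropout | ground-station outage) = 0.38*0.905 + 0.65*0.095 = 0.343900 + 0.061750 = 0.405650
Of this, 0.061750 comes from 0.65*0.095 (the attitude-control fault=true cases).
P(attitude-control fault | telemetry dropout, ground-station outage) = 0.061750 / 0.405650 ≈ 0.1522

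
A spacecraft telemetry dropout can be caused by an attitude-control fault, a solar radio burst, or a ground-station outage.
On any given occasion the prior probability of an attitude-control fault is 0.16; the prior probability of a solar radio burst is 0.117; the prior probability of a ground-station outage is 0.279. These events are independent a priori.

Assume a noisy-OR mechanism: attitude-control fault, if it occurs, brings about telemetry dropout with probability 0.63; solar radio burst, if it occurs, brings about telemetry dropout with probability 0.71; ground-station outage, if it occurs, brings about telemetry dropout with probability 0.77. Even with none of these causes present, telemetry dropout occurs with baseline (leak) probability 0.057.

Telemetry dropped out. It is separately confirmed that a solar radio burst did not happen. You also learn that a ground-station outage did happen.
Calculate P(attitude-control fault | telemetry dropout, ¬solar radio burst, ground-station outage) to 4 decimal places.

P(attitude-control fault | telemetry dropout, ¬solar radio burst, ground-station outage) ≈ 0.1828

Under noisy-OR, P(telemetry dropout | causes) = 1 − (1−0.057)·∏(1−qᵢ) over the active causes.
Weight on attitude-control fault=true, given the evidence: 0.919751·0.16 = 0.147160
Normalizer over all consistent configurations: 0.78311·0.84 + 0.919751·0.16 = 0.804972
P(attitude-control fault | telemetry dropout, ¬solar radio burst, ground-station outage) = 0.147160/0.804972 ≈ 0.1828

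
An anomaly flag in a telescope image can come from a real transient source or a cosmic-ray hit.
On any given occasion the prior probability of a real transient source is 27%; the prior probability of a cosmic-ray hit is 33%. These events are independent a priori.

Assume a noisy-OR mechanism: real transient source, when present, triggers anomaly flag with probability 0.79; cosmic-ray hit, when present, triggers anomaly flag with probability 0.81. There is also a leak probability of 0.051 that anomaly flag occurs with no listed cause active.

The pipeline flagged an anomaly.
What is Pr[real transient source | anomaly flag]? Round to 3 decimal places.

Under noisy-OR, P(anomaly flag | causes) = 1 − (1−0.051)·∏(1−qᵢ) over the active causes.
Enumerate the 4 (real transient source, cosmic-ray hit) configurations and weight by the priors:
  P(anomaly flag) = 0.051*0.73*0.67 + 0.81969*0.73*0.33 + 0.80071*0.27*0.67 + 0.962135*0.27*0.33
        = 0.024944 + 0.197463 + 0.144848 + 0.085726 = 0.452981
Configurations with real transient source contribute 0.230574, so
  P(real transient source | anomaly flag) = 0.230574 / 0.452981 ≈ 0.509

Pr[real transient source | anomaly flag] ≈ 0.509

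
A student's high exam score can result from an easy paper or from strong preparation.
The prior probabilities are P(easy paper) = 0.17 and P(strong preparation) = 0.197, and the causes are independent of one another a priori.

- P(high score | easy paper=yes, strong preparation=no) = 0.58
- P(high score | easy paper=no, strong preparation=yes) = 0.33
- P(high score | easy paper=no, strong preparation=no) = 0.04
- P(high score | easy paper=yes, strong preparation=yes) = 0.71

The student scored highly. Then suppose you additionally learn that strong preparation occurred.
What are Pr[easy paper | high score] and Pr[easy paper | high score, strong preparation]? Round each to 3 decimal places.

P(high score) = 0.04·0.83·0.803 + 0.33·0.83·0.197 + 0.58·0.17·0.803 + 0.71·0.17·0.197 = 0.026660 + 0.053958 + 0.079176 + 0.023778 = 0.183572
The easy paper-present share is 0.079176 + 0.023778 = 0.102954.
Hence the posterior is 0.102954/0.183572 ≈ 0.561.

With the extra evidence:
Numerator (weight on configurations with easy paper): 0.71*0.17 = 0.120700
The normalizing constant is 0.33*0.83 + 0.71*0.17 = 0.394600
Posterior = 0.120700 / 0.394600 ≈ 0.306
Conditioning on strong preparation lowers the posterior on easy paper: the classic explaining-away effect in a common-effect structure.

Pr[easy paper | high score] ≈ 0.561; Pr[easy paper | high score, strong preparation] ≈ 0.306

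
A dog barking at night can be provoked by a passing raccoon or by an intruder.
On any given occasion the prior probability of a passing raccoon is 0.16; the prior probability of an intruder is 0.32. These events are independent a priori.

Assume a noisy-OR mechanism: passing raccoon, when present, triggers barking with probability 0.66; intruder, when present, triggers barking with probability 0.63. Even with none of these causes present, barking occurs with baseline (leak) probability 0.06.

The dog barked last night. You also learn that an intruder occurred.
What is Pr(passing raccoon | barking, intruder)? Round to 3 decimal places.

Under noisy-OR, P(barking | causes) = 1 − (1−0.06)·∏(1−qᵢ) over the active causes.
P(barking | intruder) = 0.6522·0.84 + 0.881748·0.16 = 0.547848 + 0.141080 = 0.688928
Of this, 0.141080 comes from 0.881748·0.16 (the passing raccoon=true cases).
Hence the posterior is 0.141080/0.688928 ≈ 0.205.

Pr(passing raccoon | barking, intruder) ≈ 0.205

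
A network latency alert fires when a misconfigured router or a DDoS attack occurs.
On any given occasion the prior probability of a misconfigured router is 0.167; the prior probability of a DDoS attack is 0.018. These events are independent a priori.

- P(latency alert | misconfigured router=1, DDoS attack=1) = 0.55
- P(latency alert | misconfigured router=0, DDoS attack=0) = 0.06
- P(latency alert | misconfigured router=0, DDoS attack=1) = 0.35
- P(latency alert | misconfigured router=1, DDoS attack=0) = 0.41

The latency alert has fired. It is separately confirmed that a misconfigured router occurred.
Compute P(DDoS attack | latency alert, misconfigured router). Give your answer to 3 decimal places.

P(DDoS attack | latency alert, misconfigured router) ≈ 0.024

Numerator (weight on configurations with DDoS attack): 0.55·0.018 = 0.009900
The normalizing constant is 0.41·0.982 + 0.55·0.018 = 0.412520
Posterior = 0.009900 / 0.412520 ≈ 0.024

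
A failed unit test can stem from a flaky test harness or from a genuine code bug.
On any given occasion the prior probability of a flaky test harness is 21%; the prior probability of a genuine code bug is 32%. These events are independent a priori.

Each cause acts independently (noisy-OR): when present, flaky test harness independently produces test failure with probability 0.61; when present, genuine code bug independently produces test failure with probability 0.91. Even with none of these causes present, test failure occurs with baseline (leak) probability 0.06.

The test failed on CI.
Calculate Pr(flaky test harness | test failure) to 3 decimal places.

Pr(flaky test harness | test failure) ≈ 0.371

Under noisy-OR, P(test failure | causes) = 1 − (1−0.06)·∏(1−qᵢ) over the active causes.
P(test failure) = 0.06·0.79·0.68 + 0.9154·0.79·0.32 + 0.6334·0.21·0.68 + 0.967006·0.21·0.32 = 0.032232 + 0.231413 + 0.090450 + 0.064983 = 0.419078
Of this, 0.155433 comes from 0.090450 + 0.064983 (the flaky test harness=true cases).
P(flaky test harness | test failure) = 0.155433 / 0.419078 ≈ 0.371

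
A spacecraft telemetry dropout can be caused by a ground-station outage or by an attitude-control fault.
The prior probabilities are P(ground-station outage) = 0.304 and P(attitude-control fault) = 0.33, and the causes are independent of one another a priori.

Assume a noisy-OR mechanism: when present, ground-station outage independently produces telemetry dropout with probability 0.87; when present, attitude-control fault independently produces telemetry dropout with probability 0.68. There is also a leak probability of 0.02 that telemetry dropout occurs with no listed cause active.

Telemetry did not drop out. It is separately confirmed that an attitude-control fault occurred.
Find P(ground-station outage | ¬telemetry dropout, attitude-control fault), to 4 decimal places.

Under noisy-OR, P(telemetry dropout | causes) = 1 − (1−0.02)·∏(1−qᵢ) over the active causes.
For the numerator, keep only ground-station outage=true terms: 0.040768·0.304 = 0.012393
Denominator P(¬telemetry dropout | attitude-control fault): 0.3136·0.696 + 0.040768·0.304 = 0.230659
P(ground-station outage | ¬telemetry dropout, attitude-control fault) = 0.012393/0.230659 ≈ 0.0537

P(ground-station outage | ¬telemetry dropout, attitude-control fault) ≈ 0.0537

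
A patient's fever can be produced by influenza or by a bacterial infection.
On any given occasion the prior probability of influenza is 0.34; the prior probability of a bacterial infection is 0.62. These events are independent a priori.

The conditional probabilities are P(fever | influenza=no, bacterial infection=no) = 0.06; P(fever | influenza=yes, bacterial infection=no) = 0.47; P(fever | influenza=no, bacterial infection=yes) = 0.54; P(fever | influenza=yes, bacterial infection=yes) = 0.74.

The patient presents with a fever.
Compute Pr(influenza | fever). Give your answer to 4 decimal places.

Pr(influenza | fever) ≈ 0.4787

P(fever) = 0.06·0.66·0.38 + 0.54·0.66·0.62 + 0.47·0.34·0.38 + 0.74·0.34·0.62 = 0.015048 + 0.220968 + 0.060724 + 0.155992 = 0.452732
The influenza-present share is 0.060724 + 0.155992 = 0.216716.
So P(influenza | fever) = 0.216716/0.452732 ≈ 0.4787.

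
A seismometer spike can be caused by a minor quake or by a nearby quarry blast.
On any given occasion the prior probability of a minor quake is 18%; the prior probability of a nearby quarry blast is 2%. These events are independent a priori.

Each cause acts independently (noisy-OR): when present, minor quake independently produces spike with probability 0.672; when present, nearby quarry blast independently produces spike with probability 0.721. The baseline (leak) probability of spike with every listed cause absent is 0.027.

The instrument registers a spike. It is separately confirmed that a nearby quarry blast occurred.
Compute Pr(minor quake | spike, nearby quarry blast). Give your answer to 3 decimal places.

Under noisy-OR, P(spike | causes) = 1 − (1−0.027)·∏(1−qᵢ) over the active causes.
Sum P(spike|·) weighted by the priors over both values of minor quake:
  P(spike | nearby quarry blast) = 0.728533*0.82 + 0.910959*0.18
        = 0.597397 + 0.163973 = 0.761370
Configurations with minor quake contribute 0.163973, so
  P(minor quake | spike, nearby quarry blast) = 0.163973 / 0.761370 ≈ 0.215

Pr(minor quake | spike, nearby quarry blast) ≈ 0.215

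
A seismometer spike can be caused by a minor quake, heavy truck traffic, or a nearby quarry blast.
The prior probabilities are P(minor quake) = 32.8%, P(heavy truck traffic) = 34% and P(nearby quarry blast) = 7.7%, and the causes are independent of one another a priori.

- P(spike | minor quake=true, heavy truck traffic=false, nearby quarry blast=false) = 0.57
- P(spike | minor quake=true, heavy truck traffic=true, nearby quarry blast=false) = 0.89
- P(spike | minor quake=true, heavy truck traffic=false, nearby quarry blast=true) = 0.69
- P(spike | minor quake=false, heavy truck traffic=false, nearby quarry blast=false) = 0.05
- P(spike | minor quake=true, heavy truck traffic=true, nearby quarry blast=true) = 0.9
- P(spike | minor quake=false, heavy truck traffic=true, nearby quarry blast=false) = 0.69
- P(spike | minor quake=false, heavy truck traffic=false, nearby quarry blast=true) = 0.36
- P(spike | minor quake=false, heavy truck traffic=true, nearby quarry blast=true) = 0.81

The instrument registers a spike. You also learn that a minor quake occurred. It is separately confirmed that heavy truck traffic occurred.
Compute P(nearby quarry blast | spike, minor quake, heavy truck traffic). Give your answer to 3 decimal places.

By total probability over both values of nearby quarry blast:
  P(spike | minor quake, heavy truck traffic) = 0.89·0.923 + 0.9·0.077
        = 0.821470 + 0.069300 = 0.890770
The terms with nearby quarry blast present sum to 0.069300, so
  P(nearby quarry blast | spike, minor quake, heavy truck traffic) = 0.069300 / 0.890770 ≈ 0.078

P(nearby quarry blast | spike, minor quake, heavy truck traffic) ≈ 0.078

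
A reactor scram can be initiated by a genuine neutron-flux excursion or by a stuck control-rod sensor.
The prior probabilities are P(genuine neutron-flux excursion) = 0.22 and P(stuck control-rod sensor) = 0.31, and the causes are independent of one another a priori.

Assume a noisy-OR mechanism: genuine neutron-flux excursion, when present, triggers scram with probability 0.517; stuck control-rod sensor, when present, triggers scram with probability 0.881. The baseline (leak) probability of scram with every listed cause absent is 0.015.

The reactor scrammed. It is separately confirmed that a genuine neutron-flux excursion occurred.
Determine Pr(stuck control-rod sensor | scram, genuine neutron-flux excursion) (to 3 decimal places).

Pr(stuck control-rod sensor | scram, genuine neutron-flux excursion) ≈ 0.447

Under noisy-OR, P(scram | causes) = 1 − (1−0.015)·∏(1−qᵢ) over the active causes.
P(scram | genuine neutron-flux excursion) = 0.524245·0.69 + 0.943385·0.31 = 0.361729 + 0.292449 = 0.654178
The stuck control-rod sensor-present share is 0.943385·0.31 = 0.292449.
P(stuck control-rod sensor | scram, genuine neutron-flux excursion) = 0.292449 / 0.654178 ≈ 0.447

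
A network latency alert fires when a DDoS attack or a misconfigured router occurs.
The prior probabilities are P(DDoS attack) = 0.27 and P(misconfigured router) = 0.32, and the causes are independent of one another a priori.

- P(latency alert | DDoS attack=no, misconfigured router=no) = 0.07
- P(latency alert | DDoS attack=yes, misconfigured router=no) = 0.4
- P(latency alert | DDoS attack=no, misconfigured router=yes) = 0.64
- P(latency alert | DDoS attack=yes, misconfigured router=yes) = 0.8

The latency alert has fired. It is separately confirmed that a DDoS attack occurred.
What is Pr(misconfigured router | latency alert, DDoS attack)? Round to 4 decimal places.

Pr(misconfigured router | latency alert, DDoS attack) ≈ 0.4848

P(latency alert | DDoS attack) = 0.4·0.68 + 0.8·0.32 = 0.272000 + 0.256000 = 0.528000
Of this, 0.256000 comes from 0.8·0.32 (the misconfigured router=true cases).
So P(misconfigured router | latency alert, DDoS attack) = 0.256000/0.528000 ≈ 0.4848.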